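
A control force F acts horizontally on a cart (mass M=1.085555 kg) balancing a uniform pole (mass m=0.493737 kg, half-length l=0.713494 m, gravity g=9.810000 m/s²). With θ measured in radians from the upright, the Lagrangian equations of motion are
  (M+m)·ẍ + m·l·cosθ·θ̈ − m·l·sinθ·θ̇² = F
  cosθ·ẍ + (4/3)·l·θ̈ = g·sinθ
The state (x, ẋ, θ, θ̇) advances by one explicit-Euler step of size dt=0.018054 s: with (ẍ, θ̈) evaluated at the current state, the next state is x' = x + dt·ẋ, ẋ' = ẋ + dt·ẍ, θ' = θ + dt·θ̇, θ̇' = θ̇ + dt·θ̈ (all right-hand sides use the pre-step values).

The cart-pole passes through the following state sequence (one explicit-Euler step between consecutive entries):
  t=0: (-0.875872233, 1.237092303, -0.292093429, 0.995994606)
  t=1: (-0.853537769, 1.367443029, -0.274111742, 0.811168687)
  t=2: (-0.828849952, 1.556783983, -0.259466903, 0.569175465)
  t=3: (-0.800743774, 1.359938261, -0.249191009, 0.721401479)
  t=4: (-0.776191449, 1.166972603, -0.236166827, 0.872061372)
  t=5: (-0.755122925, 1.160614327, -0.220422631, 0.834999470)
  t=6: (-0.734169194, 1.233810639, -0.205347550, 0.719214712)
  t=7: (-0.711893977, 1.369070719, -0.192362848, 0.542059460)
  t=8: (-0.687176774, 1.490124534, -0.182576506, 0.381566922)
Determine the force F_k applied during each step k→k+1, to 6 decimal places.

step 0→1:
  ẍ = (ẋ'−ẋ)/dt = (1.367443029−1.237092303)/0.018054 = 7.220047
  θ̈ = (θ̇'−θ̇)/dt = (0.811168687−0.995994606)/0.018054 = -10.237394
  sinθ=-0.287958, cosθ=0.957643
  F = (M+m)·ẍ + m·l·cosθ·θ̈ − m·l·sinθ·θ̇² = 11.402562 + -3.453657 − -0.100630 = 8.049536
step 1→2:
  ẍ = (ẋ'−ẋ)/dt = (1.556783983−1.367443029)/0.018054 = 10.487479
  θ̈ = (θ̇'−θ̇)/dt = (0.569175465−0.811168687)/0.018054 = -13.403856
  sinθ=-0.270692, cosθ=0.962666
  F = (M+m)·ẍ + m·l·cosθ·θ̈ − m·l·sinθ·θ̇² = 16.562792 + -4.545602 − -0.062746 = 12.079936
step 2→3:
  ẍ = (ẋ'−ẋ)/dt = (1.359938261−1.556783983)/0.018054 = -10.903164
  θ̈ = (θ̇'−θ̇)/dt = (0.721401479−0.569175465)/0.018054 = 8.431706
  sinθ=-0.256565, cosθ=0.966527
  F = (M+m)·ẍ + m·l·cosθ·θ̈ − m·l·sinθ·θ̇² = -17.219280 + 2.870882 − -0.029280 = -14.319117
step 3→4:
  ẍ = (ẋ'−ẋ)/dt = (1.166972603−1.359938261)/0.018054 = -10.688250
  θ̈ = (θ̇'−θ̇)/dt = (0.872061372−0.721401479)/0.018054 = 8.344959
  sinθ=-0.246620, cosθ=0.969112
  F = (M+m)·ẍ + m·l·cosθ·θ̈ − m·l·sinθ·θ̇² = -16.879867 + 2.848947 − -0.045214 = -13.985707
step 4→5:
  ẍ = (ẋ'−ẋ)/dt = (1.160614327−1.166972603)/0.018054 = -0.352181
  θ̈ = (θ̇'−θ̇)/dt = (0.834999470−0.872061372)/0.018054 = -2.052836
  sinθ=-0.233978, cosθ=0.972242
  F = (M+m)·ẍ + m·l·cosθ·θ̈ − m·l·sinθ·θ̇² = -0.556197 + -0.703096 − -0.062684 = -1.196609
step 5→6:
  ẍ = (ẋ'−ẋ)/dt = (1.233810639−1.160614327)/0.018054 = 4.054299
  θ̈ = (θ̇'−θ̇)/dt = (0.719214712−0.834999470)/0.018054 = -6.413247
  sinθ=-0.218642, cosθ=0.975805
  F = (M+m)·ẍ + m·l·cosθ·θ̈ − m·l·sinθ·θ̇² = 6.402922 + -2.204586 − -0.053702 = 4.252038
step 6→7:
  ẍ = (ẋ'−ẋ)/dt = (1.369070719−1.233810639)/0.018054 = 7.491973
  θ̈ = (θ̇'−θ̇)/dt = (0.542059460−0.719214712)/0.018054 = -9.812521
  sinθ=-0.203907, cosθ=0.978990
  F = (M+m)·ẍ + m·l·cosθ·θ̈ − m·l·sinθ·θ̇² = 11.832013 + -3.384114 − -0.037157 = 8.485056
step 7→8:
  ẍ = (ẋ'−ẋ)/dt = (1.490124534−1.369070719)/0.018054 = 6.705097
  θ̈ = (θ̇'−θ̇)/dt = (0.381566922−0.542059460)/0.018054 = -8.889583
  sinθ=-0.191179, cosθ=0.981555
  F = (M+m)·ẍ + m·l·cosθ·θ̈ − m·l·sinθ·θ̇² = 10.589306 + -3.073846 − -0.019789 = 7.535248

F_0 = 8.049536 N
F_1 = 12.079936 N
F_2 = -14.319117 N
F_3 = -13.985707 N
F_4 = -1.196609 N
F_5 = 4.252038 N
F_6 = 8.485056 N
F_7 = 7.535248 N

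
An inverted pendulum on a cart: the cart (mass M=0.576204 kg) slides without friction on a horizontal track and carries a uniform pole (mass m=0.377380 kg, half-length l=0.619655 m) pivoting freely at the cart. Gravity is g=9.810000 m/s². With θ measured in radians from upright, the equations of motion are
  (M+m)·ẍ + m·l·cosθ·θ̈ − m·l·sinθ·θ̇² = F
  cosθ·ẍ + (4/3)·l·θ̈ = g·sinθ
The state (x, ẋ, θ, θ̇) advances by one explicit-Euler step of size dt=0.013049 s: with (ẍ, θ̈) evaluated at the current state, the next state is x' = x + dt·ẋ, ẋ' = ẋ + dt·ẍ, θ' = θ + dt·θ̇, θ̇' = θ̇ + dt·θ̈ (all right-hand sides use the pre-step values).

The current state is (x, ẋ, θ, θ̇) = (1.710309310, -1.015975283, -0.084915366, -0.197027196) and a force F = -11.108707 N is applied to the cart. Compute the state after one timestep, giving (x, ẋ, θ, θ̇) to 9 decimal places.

(1.697051849, -1.226960854, -0.087486374, 0.044278462)

sinθ=-0.084813354, cosθ=0.996396856
temp = (F + m·l·θ̇²·sinθ)/(M+m) = (-11.108707 + -0.000769920)/0.953584 = -11.650234190
θ̈ = (g·sinθ − cosθ·temp)/(l·(4/3 − m·cos²θ/(M+m))) = 18.492272047
ẍ = temp − m·l·θ̈·cosθ/(M+m) = -16.168715658
Euler: x'=1.710309310+0.013049·-1.015975283=1.697051849, ẋ'=-1.015975283+0.013049·-16.168715658=-1.226960854
       θ'=-0.084915366+0.013049·-0.197027196=-0.087486374, θ̇'=-0.197027196+0.013049·18.492272047=0.044278462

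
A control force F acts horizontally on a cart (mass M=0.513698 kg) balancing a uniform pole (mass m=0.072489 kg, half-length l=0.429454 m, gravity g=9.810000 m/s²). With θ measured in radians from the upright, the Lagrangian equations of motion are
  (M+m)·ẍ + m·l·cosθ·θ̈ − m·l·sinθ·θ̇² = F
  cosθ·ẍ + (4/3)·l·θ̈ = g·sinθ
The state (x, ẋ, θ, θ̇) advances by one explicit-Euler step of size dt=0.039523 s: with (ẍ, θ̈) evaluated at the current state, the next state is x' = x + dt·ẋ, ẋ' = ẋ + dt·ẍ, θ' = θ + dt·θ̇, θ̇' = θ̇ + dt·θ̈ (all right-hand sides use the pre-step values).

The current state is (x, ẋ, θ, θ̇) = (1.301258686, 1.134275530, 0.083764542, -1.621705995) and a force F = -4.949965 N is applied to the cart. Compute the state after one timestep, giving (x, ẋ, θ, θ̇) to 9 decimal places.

sinθ=0.083666621, cosθ=0.996493802
temp = (F + m·l·θ̇²·sinθ)/(M+m) = (-4.949965 + 0.006849916)/0.586187 = -8.432659005
θ̈ = (g·sinθ − cosθ·temp)/(l·(4/3 − m·cos²θ/(M+m))) = 17.742632126
ẍ = temp − m·l·θ̈·cosθ/(M+m) = -9.371614975
Euler: x'=1.301258686+0.039523·1.134275530=1.346088658, ẋ'=1.134275530+0.039523·-9.371614975=0.763881191
       θ'=0.083764542+0.039523·-1.621705995=0.019669856, θ̇'=-1.621705995+0.039523·17.742632126=-0.920463945

(1.346088658, 0.763881191, 0.019669856, -0.920463945)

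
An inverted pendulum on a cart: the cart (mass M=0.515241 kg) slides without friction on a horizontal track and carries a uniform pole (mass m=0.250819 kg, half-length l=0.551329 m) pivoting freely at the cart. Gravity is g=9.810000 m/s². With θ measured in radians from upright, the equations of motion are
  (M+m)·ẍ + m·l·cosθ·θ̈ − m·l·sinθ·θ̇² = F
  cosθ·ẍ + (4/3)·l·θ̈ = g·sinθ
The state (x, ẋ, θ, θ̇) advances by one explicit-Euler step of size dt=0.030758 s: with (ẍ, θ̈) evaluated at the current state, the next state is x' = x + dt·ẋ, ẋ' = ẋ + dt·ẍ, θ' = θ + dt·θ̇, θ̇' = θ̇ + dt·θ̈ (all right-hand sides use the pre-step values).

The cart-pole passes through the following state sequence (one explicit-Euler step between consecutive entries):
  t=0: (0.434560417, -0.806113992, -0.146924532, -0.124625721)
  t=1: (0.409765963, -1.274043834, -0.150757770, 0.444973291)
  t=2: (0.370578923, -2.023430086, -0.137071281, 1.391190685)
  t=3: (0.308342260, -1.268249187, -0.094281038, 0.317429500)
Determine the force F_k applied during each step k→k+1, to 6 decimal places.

F_0 = -9.120716 N
F_1 = -14.454319 N
F_2 = 14.062932 N

step 0→1:
  ẍ = (ẋ'−ẋ)/dt = (-1.274043834−-0.806113992)/0.030758 = -15.213273
  θ̈ = (θ̇'−θ̇)/dt = (0.444973291−-0.124625721)/0.030758 = 18.518727
  sinθ=-0.146396, cosθ=0.989226
  F = (M+m)·ẍ + m·l·cosθ·θ̈ − m·l·sinθ·θ̇² = -11.654280 + 2.533249 − -0.000314 = -9.120716
step 1→2:
  ẍ = (ẋ'−ẋ)/dt = (-2.023430086−-1.274043834)/0.030758 = -24.363946
  θ̈ = (θ̇'−θ̇)/dt = (1.391190685−0.444973291)/0.030758 = 30.763294
  sinθ=-0.150187, cosθ=0.988658
  F = (M+m)·ẍ + m·l·cosθ·θ̈ − m·l·sinθ·θ̇² = -18.664245 + 4.205813 − -0.004112 = -14.454319
step 2→3:
  ẍ = (ẋ'−ẋ)/dt = (-1.268249187−-2.023430086)/0.030758 = 24.552341
  θ̈ = (θ̇'−θ̇)/dt = (0.317429500−1.391190685)/0.030758 = -34.909981
  sinθ=-0.136642, cosθ=0.990620
  F = (M+m)·ẍ + m·l·cosθ·θ̈ − m·l·sinθ·θ̇² = 18.808566 + -4.782205 − -0.036570 = 14.062932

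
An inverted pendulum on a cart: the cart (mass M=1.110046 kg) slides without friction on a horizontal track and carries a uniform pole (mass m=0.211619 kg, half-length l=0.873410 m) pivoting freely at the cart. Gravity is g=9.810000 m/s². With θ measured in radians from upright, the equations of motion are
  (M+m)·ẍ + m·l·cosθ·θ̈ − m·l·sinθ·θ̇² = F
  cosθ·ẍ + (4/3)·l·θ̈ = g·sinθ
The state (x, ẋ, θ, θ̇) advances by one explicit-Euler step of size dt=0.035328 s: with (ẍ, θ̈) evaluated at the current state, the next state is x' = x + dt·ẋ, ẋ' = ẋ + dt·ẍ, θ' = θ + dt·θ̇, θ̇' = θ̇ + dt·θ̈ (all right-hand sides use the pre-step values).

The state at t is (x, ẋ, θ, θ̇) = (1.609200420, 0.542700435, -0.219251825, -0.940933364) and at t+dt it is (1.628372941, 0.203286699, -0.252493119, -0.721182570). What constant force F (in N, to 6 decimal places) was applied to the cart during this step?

F = -11.540128 N

ẍ = (ẋ'−ẋ)/dt = (0.203286699−0.542700435)/0.035328 = -9.607499
θ̈ = (θ̇'−θ̇)/dt = (-0.721182570−-0.940933364)/0.035328 = 6.220301
sinθ=-0.217499, cosθ=0.976060
F = (M+m)·ẍ + m·l·cosθ·θ̈ − m·l·sinθ·θ̇² = -12.697896 + 1.122176 − -0.035592 = -11.540128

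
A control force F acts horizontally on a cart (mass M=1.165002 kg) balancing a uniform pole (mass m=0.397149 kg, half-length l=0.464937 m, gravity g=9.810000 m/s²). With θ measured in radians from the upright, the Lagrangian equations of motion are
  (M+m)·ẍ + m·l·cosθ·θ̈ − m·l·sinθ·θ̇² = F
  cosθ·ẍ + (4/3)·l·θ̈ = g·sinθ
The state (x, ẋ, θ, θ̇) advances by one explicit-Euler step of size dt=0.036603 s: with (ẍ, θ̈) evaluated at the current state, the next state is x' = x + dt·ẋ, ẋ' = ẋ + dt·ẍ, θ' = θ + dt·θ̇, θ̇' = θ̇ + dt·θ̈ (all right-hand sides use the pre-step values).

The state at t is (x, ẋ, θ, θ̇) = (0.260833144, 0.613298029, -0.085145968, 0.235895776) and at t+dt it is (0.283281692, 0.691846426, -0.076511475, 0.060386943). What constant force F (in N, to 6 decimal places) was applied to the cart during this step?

F = 2.471007 N

ẍ = (ẋ'−ẋ)/dt = (0.691846426−0.613298029)/0.036603 = 2.145955
θ̈ = (θ̇'−θ̇)/dt = (0.060386943−0.235895776)/0.036603 = -4.794930
sinθ=-0.085043, cosθ=0.996377
F = (M+m)·ẍ + m·l·cosθ·θ̈ − m·l·sinθ·θ̇² = 3.352306 + -0.882173 − -0.000874 = 2.471007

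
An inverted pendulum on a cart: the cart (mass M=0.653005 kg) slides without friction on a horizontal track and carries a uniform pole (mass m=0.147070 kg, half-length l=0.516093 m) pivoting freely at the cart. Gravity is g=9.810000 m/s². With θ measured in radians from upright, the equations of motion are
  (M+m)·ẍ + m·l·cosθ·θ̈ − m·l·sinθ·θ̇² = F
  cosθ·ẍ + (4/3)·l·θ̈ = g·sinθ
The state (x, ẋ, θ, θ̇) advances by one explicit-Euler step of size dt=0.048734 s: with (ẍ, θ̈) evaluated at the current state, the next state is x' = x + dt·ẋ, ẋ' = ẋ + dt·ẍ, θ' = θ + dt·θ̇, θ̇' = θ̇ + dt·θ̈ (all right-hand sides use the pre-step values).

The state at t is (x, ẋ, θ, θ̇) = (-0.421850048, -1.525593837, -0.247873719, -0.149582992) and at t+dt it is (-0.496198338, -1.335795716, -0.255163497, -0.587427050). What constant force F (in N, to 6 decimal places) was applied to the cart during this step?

F = 2.455280 N

ẍ = (ẋ'−ẋ)/dt = (-1.335795716−-1.525593837)/0.048734 = 3.894573
θ̈ = (θ̇'−θ̇)/dt = (-0.587427050−-0.149582992)/0.048734 = -8.984365
sinθ=-0.245343, cosθ=0.969436
F = (M+m)·ẍ + m·l·cosθ·θ̈ − m·l·sinθ·θ̇² = 3.115951 + -0.661087 − -0.000417 = 2.455280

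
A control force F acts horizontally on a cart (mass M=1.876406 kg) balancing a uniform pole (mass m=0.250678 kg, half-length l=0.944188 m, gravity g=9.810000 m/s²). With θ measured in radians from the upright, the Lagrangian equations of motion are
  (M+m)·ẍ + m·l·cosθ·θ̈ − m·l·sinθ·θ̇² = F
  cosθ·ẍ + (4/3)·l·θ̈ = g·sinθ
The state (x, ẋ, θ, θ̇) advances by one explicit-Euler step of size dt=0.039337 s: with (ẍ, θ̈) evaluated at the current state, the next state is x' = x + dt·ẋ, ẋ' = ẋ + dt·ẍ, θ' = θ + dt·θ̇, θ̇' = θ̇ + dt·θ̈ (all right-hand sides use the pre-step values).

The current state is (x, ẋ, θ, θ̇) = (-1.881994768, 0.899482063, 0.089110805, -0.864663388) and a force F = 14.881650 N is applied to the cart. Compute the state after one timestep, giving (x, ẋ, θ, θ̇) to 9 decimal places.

(-1.846611842, 1.198151846, 0.055097541, -1.073686430)

sinθ=0.088992918, cosθ=0.996032259
temp = (F + m·l·θ̇²·sinθ)/(M+m) = (14.881650 + 0.015747959)/2.127084 = 7.003671674
θ̈ = (g·sinθ − cosθ·temp)/(l·(4/3 − m·cos²θ/(M+m))) = -5.313649795
ẍ = temp − m·l·θ̈·cosθ/(M+m) = 7.592591790
Euler: x'=-1.881994768+0.039337·0.899482063=-1.846611842, ẋ'=0.899482063+0.039337·7.592591790=1.198151846
       θ'=0.089110805+0.039337·-0.864663388=0.055097541, θ̇'=-0.864663388+0.039337·-5.313649795=-1.073686430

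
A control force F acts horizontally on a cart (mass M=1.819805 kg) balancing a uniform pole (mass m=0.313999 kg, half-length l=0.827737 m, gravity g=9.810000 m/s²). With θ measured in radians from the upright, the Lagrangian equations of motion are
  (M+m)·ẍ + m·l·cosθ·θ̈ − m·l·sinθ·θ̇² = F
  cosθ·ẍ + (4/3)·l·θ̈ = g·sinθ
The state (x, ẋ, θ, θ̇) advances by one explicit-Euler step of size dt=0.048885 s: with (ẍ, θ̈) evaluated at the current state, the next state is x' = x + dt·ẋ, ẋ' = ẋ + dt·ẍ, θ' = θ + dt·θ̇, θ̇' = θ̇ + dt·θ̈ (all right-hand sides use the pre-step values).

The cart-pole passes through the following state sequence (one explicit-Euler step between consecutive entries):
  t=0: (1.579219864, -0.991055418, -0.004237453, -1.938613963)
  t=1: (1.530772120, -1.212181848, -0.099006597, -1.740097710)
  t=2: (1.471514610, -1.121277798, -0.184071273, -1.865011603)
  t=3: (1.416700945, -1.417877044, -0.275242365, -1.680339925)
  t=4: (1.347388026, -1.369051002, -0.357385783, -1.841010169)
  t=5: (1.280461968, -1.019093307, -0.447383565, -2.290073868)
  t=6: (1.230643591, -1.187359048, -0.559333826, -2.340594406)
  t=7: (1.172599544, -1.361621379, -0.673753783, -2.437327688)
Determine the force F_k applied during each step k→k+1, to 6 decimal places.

F_0 = -8.592462 N
F_1 = 3.384821 N
F_2 = -11.815666 N
F_3 = 1.508593 N
F_4 = 13.346938 N
F_5 = -6.997201 N
F_6 = -7.286846 N

step 0→1:
  ẍ = (ẋ'−ẋ)/dt = (-1.212181848−-0.991055418)/0.048885 = -4.523400
  θ̈ = (θ̇'−θ̇)/dt = (-1.740097710−-1.938613963)/0.048885 = 4.060883
  sinθ=-0.004237, cosθ=0.999991
  F = (M+m)·ẍ + m·l·cosθ·θ̈ − m·l·sinθ·θ̇² = -9.652050 + 1.055449 − -0.004139 = -8.592462
step 1→2:
  ẍ = (ẋ'−ẋ)/dt = (-1.121277798−-1.212181848)/0.048885 = 1.859549
  θ̈ = (θ̇'−θ̇)/dt = (-1.865011603−-1.740097710)/0.048885 = -2.555260
  sinθ=-0.098845, cosθ=0.995103
  F = (M+m)·ẍ + m·l·cosθ·θ̈ − m·l·sinθ·θ̇² = 3.967913 + -0.660882 − -0.077790 = 3.384821
step 2→3:
  ẍ = (ẋ'−ẋ)/dt = (-1.417877044−-1.121277798)/0.048885 = -6.067285
  θ̈ = (θ̇'−θ̇)/dt = (-1.680339925−-1.865011603)/0.048885 = 3.777676
  sinθ=-0.183034, cosθ=0.983107
  F = (M+m)·ẍ + m·l·cosθ·θ̈ − m·l·sinθ·θ̇² = -12.946398 + 0.965264 − -0.165468 = -11.815666
step 3→4:
  ẍ = (ẋ'−ẋ)/dt = (-1.369051002−-1.417877044)/0.048885 = 0.998794
  θ̈ = (θ̇'−θ̇)/dt = (-1.841010169−-1.680339925)/0.048885 = -3.286698
  sinθ=-0.271780, cosθ=0.962359
  F = (M+m)·ẍ + m·l·cosθ·θ̈ − m·l·sinθ·θ̇² = 2.131231 + -0.822087 − -0.199449 = 1.508593
step 4→5:
  ẍ = (ẋ'−ẋ)/dt = (-1.019093307−-1.369051002)/0.048885 = 7.158795
  θ̈ = (θ̇'−θ̇)/dt = (-2.290073868−-1.841010169)/0.048885 = -9.186125
  sinθ=-0.349826, cosθ=0.936815
  F = (M+m)·ẍ + m·l·cosθ·θ̈ − m·l·sinθ·θ̇² = 15.275465 + -2.236694 − -0.308167 = 13.346938
step 5→6:
  ẍ = (ẋ'−ẋ)/dt = (-1.187359048−-1.019093307)/0.048885 = -3.442073
  θ̈ = (θ̇'−θ̇)/dt = (-2.340594406−-2.290073868)/0.048885 = -1.033457
  sinθ=-0.432608, cosθ=0.901582
  F = (M+m)·ẍ + m·l·cosθ·θ̈ − m·l·sinθ·θ̇² = -7.344709 + -0.242169 − -0.589677 = -6.997201
step 6→7:
  ẍ = (ẋ'−ẋ)/dt = (-1.361621379−-1.187359048)/0.048885 = -3.564740
  θ̈ = (θ̇'−θ̇)/dt = (-2.437327688−-2.340594406)/0.048885 = -1.978793
  sinθ=-0.530622, cosθ=0.847609
  F = (M+m)·ẍ + m·l·cosθ·θ̈ − m·l·sinθ·θ̇² = -7.606457 + -0.435930 − -0.755541 = -7.286846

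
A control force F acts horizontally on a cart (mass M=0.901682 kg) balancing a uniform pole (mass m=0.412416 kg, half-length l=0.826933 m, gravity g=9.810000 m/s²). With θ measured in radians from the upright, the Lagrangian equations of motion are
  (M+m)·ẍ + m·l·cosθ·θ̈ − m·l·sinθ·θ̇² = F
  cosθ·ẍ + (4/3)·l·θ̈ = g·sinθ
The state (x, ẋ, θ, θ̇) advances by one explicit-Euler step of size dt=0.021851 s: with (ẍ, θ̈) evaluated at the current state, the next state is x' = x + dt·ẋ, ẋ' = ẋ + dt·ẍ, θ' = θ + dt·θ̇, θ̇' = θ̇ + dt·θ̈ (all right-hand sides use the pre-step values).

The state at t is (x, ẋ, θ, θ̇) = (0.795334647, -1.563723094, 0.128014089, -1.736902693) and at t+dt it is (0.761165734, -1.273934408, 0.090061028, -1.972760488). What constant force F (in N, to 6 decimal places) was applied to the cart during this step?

ẍ = (ẋ'−ẋ)/dt = (-1.273934408−-1.563723094)/0.021851 = 13.262033
θ̈ = (θ̇'−θ̇)/dt = (-1.972760488−-1.736902693)/0.021851 = -10.793913
sinθ=0.127665, cosθ=0.991817
F = (M+m)·ẍ + m·l·cosθ·θ̈ − m·l·sinθ·θ̇² = 17.427611 + -3.651039 − 0.131349 = 13.645223

F = 13.645223 N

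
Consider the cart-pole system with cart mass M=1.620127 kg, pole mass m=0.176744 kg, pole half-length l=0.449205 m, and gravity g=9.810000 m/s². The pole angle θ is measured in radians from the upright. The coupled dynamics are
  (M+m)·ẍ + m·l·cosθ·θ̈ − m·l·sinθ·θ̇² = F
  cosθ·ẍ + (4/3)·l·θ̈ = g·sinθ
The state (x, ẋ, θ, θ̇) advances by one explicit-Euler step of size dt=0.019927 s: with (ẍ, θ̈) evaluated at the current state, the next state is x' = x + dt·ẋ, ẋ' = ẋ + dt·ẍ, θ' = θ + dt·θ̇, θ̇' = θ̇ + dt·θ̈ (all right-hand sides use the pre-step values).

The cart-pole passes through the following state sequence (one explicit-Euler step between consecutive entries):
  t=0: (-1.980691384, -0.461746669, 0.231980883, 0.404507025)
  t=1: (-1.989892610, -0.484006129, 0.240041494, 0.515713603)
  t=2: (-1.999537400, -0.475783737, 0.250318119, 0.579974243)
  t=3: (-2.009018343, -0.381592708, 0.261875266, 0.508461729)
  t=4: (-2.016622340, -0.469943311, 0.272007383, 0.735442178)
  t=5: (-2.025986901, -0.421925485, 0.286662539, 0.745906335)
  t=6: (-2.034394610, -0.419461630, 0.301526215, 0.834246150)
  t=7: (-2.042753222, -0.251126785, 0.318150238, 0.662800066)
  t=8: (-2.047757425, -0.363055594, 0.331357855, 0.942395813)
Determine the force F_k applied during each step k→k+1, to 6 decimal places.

step 0→1:
  ẍ = (ẋ'−ẋ)/dt = (-0.484006129−-0.461746669)/0.019927 = -1.117050
  θ̈ = (θ̇'−θ̇)/dt = (0.515713603−0.404507025)/0.019927 = 5.580698
  sinθ=0.229906, cosθ=0.973213
  F = (M+m)·ẍ + m·l·cosθ·θ̈ − m·l·sinθ·θ̇² = -2.007195 + 0.431207 − 0.002987 = -1.578975
step 1→2:
  ẍ = (ẋ'−ẋ)/dt = (-0.475783737−-0.484006129)/0.019927 = 0.412626
  θ̈ = (θ̇'−θ̇)/dt = (0.579974243−0.515713603)/0.019927 = 3.224803
  sinθ=0.237743, cosθ=0.971328
  F = (M+m)·ẍ + m·l·cosθ·θ̈ − m·l·sinθ·θ̇² = 0.741435 + 0.248690 − 0.005020 = 0.985105
step 2→3:
  ẍ = (ẋ'−ẋ)/dt = (-0.381592708−-0.475783737)/0.019927 = 4.726804
  θ̈ = (θ̇'−θ̇)/dt = (0.508461729−0.579974243)/0.019927 = -3.588725
  sinθ=0.247712, cosθ=0.968834
  F = (M+m)·ẍ + m·l·cosθ·θ̈ − m·l·sinθ·θ̇² = 8.493458 + -0.276044 − 0.006615 = 8.210798
step 3→4:
  ẍ = (ẋ'−ẋ)/dt = (-0.469943311−-0.381592708)/0.019927 = -4.433713
  θ̈ = (θ̇'−θ̇)/dt = (0.735442178−0.508461729)/0.019927 = 11.390598
  sinθ=0.258892, cosθ=0.965906
  F = (M+m)·ẍ + m·l·cosθ·θ̈ − m·l·sinθ·θ̇² = -7.966811 + 0.873516 − 0.005314 = -7.098609
step 4→5:
  ẍ = (ẋ'−ẋ)/dt = (-0.421925485−-0.469943311)/0.019927 = 2.409687
  θ̈ = (θ̇'−θ̇)/dt = (0.745906335−0.735442178)/0.019927 = 0.525125
  sinθ=0.268666, cosθ=0.963234
  F = (M+m)·ẍ + m·l·cosθ·θ̈ − m·l·sinθ·θ̇² = 4.329896 + 0.040159 − 0.011537 = 4.358518
step 5→6:
  ẍ = (ẋ'−ẋ)/dt = (-0.419461630−-0.421925485)/0.019927 = 0.123644
  θ̈ = (θ̇'−θ̇)/dt = (0.834246150−0.745906335)/0.019927 = 4.433172
  sinθ=0.282753, cosθ=0.959193
  F = (M+m)·ẍ + m·l·cosθ·θ̈ − m·l·sinθ·θ̇² = 0.222172 + 0.337606 − 0.012490 = 0.547288
step 6→7:
  ẍ = (ẋ'−ẋ)/dt = (-0.251126785−-0.419461630)/0.019927 = 8.447576
  θ̈ = (θ̇'−θ̇)/dt = (0.662800066−0.834246150)/0.019927 = -8.603708
  sinθ=0.296978, cosθ=0.954884
  F = (M+m)·ẍ + m·l·cosθ·θ̈ − m·l·sinθ·θ̇² = 15.179204 + -0.652267 − 0.016410 = 14.510527
step 7→8:
  ẍ = (ẋ'−ẋ)/dt = (-0.363055594−-0.251126785)/0.019927 = -5.616942
  θ̈ = (θ̇'−θ̇)/dt = (0.942395813−0.662800066)/0.019927 = 14.031001
  sinθ=0.312810, cosθ=0.949816
  F = (M+m)·ẍ + m·l·cosθ·θ̈ − m·l·sinθ·θ̇² = -10.092921 + 1.058077 − 0.010910 = -9.045754

F_0 = -1.578975 N
F_1 = 0.985105 N
F_2 = 8.210798 N
F_3 = -7.098609 N
F_4 = 4.358518 N
F_5 = 0.547288 N
F_6 = 14.510527 N
F_7 = -9.045754 N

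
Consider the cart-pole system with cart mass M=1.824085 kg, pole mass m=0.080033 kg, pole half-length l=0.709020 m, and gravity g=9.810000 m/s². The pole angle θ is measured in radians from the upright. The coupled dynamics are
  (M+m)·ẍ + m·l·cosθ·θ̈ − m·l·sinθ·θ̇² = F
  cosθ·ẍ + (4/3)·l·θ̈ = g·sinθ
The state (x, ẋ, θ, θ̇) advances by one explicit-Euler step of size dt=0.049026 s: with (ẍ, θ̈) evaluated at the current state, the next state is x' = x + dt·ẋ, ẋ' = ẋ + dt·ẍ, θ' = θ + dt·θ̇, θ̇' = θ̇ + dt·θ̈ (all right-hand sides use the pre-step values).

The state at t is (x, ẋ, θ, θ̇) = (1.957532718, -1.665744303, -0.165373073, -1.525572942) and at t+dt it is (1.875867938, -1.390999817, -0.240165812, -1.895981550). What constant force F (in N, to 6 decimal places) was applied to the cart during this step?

F = 10.269647 N

ẍ = (ẋ'−ẋ)/dt = (-1.390999817−-1.665744303)/0.049026 = 5.604057
θ̈ = (θ̇'−θ̇)/dt = (-1.895981550−-1.525572942)/0.049026 = -7.555350
sinθ=-0.164620, cosθ=0.986357
F = (M+m)·ẍ + m·l·cosθ·θ̈ − m·l·sinθ·θ̇² = 10.670785 + -0.422879 − -0.021741 = 10.269647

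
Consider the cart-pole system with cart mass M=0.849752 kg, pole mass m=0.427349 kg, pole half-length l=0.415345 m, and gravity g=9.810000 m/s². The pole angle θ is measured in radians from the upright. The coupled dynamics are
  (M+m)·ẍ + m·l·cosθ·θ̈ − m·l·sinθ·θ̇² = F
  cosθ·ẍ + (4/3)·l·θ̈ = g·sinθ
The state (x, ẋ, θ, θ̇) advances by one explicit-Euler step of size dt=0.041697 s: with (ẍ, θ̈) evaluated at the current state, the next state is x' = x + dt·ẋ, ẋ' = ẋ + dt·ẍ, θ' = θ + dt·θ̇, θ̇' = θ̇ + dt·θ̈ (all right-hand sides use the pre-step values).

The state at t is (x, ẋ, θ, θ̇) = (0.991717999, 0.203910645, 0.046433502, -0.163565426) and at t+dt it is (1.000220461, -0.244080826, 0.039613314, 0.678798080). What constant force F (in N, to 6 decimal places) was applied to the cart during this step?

F = -10.139422 N

ẍ = (ẋ'−ẋ)/dt = (-0.244080826−0.203910645)/0.041697 = -10.743974
θ̈ = (θ̇'−θ̇)/dt = (0.678798080−-0.163565426)/0.041697 = 20.202017
sinθ=0.046417, cosθ=0.998922
F = (M+m)·ẍ + m·l·cosθ·θ̈ − m·l·sinθ·θ̇² = -13.721140 + 3.581938 − 0.000220 = -10.139422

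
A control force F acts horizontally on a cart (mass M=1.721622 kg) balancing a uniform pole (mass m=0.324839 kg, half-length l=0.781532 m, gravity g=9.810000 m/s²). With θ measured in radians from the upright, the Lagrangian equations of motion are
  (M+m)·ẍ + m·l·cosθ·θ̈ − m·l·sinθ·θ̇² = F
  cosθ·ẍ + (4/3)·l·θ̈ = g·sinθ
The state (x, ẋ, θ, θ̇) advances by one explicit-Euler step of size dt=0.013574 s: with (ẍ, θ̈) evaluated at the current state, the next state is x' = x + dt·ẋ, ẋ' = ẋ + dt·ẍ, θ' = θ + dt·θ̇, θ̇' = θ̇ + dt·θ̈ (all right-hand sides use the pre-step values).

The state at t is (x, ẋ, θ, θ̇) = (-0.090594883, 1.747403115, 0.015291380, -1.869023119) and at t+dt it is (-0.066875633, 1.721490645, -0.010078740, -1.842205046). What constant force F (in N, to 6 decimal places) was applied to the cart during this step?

ẍ = (ẋ'−ẋ)/dt = (1.721490645−1.747403115)/0.013574 = -1.908978
θ̈ = (θ̇'−θ̇)/dt = (-1.842205046−-1.869023119)/0.013574 = 1.975694
sinθ=0.015291, cosθ=0.999883
F = (M+m)·ẍ + m·l·cosθ·θ̈ − m·l·sinθ·θ̇² = -3.906649 + 0.501515 − 0.013560 = -3.418695

F = -3.418695 N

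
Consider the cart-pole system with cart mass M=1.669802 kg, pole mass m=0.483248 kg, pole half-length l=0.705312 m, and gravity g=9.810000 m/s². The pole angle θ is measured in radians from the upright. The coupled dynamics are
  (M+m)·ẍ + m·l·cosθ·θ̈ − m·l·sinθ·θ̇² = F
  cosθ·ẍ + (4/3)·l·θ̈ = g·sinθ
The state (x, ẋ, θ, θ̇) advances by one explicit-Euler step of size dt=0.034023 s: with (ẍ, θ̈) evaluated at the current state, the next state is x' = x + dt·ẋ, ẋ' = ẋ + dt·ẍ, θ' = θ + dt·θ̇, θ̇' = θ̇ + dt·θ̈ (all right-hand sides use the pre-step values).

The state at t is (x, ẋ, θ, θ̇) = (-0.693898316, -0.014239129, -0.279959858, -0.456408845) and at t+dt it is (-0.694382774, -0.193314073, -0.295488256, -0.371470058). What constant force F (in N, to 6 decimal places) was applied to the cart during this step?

ẍ = (ẋ'−ẋ)/dt = (-0.193314073−-0.014239129)/0.034023 = -5.263350
θ̈ = (θ̇'−θ̇)/dt = (-0.371470058−-0.456408845)/0.034023 = 2.496511
sinθ=-0.276317, cosθ=0.961067
F = (M+m)·ẍ + m·l·cosθ·θ̈ − m·l·sinθ·θ̇² = -11.332255 + 0.817783 − -0.019619 = -10.494853

F = -10.494853 N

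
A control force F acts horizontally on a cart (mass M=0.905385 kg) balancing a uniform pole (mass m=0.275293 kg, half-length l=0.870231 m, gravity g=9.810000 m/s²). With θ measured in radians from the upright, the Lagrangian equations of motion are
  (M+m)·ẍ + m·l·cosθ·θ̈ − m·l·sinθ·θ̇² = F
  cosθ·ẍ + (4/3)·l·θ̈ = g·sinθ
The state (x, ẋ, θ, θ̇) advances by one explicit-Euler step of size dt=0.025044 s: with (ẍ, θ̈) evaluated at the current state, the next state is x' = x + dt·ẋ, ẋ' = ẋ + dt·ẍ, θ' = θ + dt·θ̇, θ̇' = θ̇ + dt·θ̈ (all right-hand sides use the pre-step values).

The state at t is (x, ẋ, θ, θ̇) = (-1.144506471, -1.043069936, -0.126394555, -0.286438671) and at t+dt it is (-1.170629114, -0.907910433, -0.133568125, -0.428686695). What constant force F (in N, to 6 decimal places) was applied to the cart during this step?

F = 5.024581 N

ẍ = (ẋ'−ẋ)/dt = (-0.907910433−-1.043069936)/0.025044 = 5.396882
θ̈ = (θ̇'−θ̇)/dt = (-0.428686695−-0.286438671)/0.025044 = -5.679924
sinθ=-0.126058, cosθ=0.992023
F = (M+m)·ẍ + m·l·cosθ·θ̈ − m·l·sinθ·θ̇² = 6.371979 + -1.349876 − -0.002478 = 5.024581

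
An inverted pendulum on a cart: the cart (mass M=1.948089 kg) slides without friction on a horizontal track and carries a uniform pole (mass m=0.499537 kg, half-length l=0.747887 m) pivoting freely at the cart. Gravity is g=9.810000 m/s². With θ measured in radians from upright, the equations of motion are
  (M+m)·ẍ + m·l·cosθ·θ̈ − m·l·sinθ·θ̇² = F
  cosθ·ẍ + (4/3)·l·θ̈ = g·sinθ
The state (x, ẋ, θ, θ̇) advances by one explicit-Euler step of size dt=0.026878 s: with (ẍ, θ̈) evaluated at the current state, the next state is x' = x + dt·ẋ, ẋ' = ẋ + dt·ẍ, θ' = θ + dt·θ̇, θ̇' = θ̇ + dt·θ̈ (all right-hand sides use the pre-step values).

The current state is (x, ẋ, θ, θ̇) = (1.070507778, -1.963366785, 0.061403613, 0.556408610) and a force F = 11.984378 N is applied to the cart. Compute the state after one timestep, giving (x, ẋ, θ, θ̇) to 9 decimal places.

(1.017736406, -1.810908852, 0.076358764, 0.420034102)

sinθ=0.061365034, cosθ=0.998115390
temp = (F + m·l·θ̇²·sinθ)/(M+m) = (11.984378 + 0.007097613)/2.447626 = 4.899227093
θ̈ = (g·sinθ − cosθ·temp)/(l·(4/3 − m·cos²θ/(M+m))) = -5.073833915
ẍ = temp − m·l·θ̈·cosθ/(M+m) = 5.672220139
Euler: x'=1.070507778+0.026878·-1.963366785=1.017736406, ẋ'=-1.963366785+0.026878·5.672220139=-1.810908852
       θ'=0.061403613+0.026878·0.556408610=0.076358764, θ̇'=0.556408610+0.026878·-5.073833915=0.420034102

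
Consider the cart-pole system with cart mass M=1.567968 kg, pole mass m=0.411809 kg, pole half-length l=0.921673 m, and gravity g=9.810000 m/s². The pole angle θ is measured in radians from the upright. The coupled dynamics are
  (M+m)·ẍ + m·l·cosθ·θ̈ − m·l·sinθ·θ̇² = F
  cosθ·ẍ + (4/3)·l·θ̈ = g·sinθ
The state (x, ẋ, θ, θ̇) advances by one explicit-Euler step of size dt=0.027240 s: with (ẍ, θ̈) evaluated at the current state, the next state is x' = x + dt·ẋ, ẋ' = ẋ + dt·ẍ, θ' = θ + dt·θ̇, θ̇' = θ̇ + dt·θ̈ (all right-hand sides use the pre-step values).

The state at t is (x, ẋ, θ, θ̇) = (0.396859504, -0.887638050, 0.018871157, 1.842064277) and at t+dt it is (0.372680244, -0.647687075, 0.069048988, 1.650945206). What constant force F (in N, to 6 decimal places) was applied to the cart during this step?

ẍ = (ẋ'−ẋ)/dt = (-0.647687075−-0.887638050)/0.027240 = 8.808773
θ̈ = (θ̇'−θ̇)/dt = (1.650945206−1.842064277)/0.027240 = -7.016119
sinθ=0.018870, cosθ=0.999822
F = (M+m)·ẍ + m·l·cosθ·θ̈ − m·l·sinθ·θ̇² = 17.439406 + -2.662516 − 0.024303 = 14.752587

F = 14.752587 N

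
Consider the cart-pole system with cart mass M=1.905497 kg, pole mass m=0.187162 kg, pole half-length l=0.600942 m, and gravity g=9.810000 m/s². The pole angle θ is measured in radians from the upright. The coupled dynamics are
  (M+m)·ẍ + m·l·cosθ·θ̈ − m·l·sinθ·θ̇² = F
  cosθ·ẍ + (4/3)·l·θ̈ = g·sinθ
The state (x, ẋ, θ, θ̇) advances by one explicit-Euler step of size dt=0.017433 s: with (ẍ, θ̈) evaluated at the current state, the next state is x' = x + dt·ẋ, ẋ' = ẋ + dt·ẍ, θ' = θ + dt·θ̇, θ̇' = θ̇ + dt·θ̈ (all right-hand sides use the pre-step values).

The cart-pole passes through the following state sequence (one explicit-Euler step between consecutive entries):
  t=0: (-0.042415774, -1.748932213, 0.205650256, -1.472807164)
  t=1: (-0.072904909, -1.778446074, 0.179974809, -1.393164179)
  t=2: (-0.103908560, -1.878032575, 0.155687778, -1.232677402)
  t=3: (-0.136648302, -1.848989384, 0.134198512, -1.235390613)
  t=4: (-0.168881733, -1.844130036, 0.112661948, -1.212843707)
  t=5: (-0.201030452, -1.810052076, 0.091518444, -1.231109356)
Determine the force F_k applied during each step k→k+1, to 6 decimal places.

F_0 = -3.089657 N
F_1 = -10.974752 N
F_2 = 3.442554 N
F_3 = 0.704509 N
F_4 = 3.955023 N

step 0→1:
  ẍ = (ẋ'−ẋ)/dt = (-1.778446074−-1.748932213)/0.017433 = -1.692988
  θ̈ = (θ̇'−θ̇)/dt = (-1.393164179−-1.472807164)/0.017433 = 4.568519
  sinθ=0.204204, cosθ=0.978928
  F = (M+m)·ẍ + m·l·cosθ·θ̈ − m·l·sinθ·θ̇² = -3.542847 + 0.503010 − 0.049820 = -3.089657
step 1→2:
  ẍ = (ẋ'−ẋ)/dt = (-1.878032575−-1.778446074)/0.017433 = -5.712528
  θ̈ = (θ̇'−θ̇)/dt = (-1.232677402−-1.393164179)/0.017433 = 9.205918
  sinθ=0.179005, cosθ=0.983848
  F = (M+m)·ẍ + m·l·cosθ·θ̈ − m·l·sinθ·θ̇² = -11.954373 + 1.018698 − 0.039077 = -10.974752
step 2→3:
  ẍ = (ẋ'−ẋ)/dt = (-1.848989384−-1.878032575)/0.017433 = 1.665989
  θ̈ = (θ̇'−θ̇)/dt = (-1.235390613−-1.232677402)/0.017433 = -0.155636
  sinθ=0.155060, cosθ=0.987905
  F = (M+m)·ẍ + m·l·cosθ·θ̈ − m·l·sinθ·θ̇² = 3.486347 + -0.017293 − 0.026500 = 3.442554
step 3→4:
  ẍ = (ẋ'−ẋ)/dt = (-1.844130036−-1.848989384)/0.017433 = 0.278744
  θ̈ = (θ̇'−θ̇)/dt = (-1.212843707−-1.235390613)/0.017433 = 1.293346
  sinθ=0.133796, cosθ=0.991009
  F = (M+m)·ẍ + m·l·cosθ·θ̈ − m·l·sinθ·θ̇² = 0.583317 + 0.144159 − 0.022967 = 0.704509
step 4→5:
  ẍ = (ẋ'−ẋ)/dt = (-1.810052076−-1.844130036)/0.017433 = 1.954796
  θ̈ = (θ̇'−θ̇)/dt = (-1.231109356−-1.212843707)/0.017433 = -1.047763
  sinθ=0.112424, cosθ=0.993660
  F = (M+m)·ẍ + m·l·cosθ·θ̈ − m·l·sinθ·θ̇² = 4.090722 + -0.117098 − 0.018600 = 3.955023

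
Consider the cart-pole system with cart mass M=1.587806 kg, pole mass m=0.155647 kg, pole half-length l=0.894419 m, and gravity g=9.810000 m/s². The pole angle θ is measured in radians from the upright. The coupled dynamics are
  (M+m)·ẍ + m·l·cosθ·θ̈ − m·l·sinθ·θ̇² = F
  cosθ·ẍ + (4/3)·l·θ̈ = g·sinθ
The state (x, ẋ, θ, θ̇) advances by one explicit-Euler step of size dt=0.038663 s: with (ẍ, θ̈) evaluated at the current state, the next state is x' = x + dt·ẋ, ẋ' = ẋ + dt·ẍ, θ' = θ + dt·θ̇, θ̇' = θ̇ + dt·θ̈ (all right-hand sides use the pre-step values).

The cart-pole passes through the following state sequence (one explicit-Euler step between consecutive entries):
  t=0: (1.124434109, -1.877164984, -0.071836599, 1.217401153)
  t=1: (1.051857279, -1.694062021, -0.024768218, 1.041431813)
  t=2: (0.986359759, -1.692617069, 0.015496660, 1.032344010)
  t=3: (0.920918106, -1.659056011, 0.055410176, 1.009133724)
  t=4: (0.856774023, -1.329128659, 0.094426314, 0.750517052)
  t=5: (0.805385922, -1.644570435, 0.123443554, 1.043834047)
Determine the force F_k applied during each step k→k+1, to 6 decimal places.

F_0 = 7.639599 N
F_1 = 0.036185 N
F_2 = 1.427526 N
F_3 = 13.939983 N
F_4 = -13.180352 N

step 0→1:
  ẍ = (ẋ'−ẋ)/dt = (-1.694062021−-1.877164984)/0.038663 = 4.735871
  θ̈ = (θ̇'−θ̇)/dt = (1.041431813−1.217401153)/0.038663 = -4.551363
  sinθ=-0.071775, cosθ=0.997421
  F = (M+m)·ẍ + m·l·cosθ·θ̈ − m·l·sinθ·θ̇² = 8.256768 + -0.631978 − -0.014809 = 7.639599
step 1→2:
  ẍ = (ẋ'−ẋ)/dt = (-1.692617069−-1.694062021)/0.038663 = 0.037373
  θ̈ = (θ̇'−θ̇)/dt = (1.032344010−1.041431813)/0.038663 = -0.235052
  sinθ=-0.024766, cosθ=0.999693
  F = (M+m)·ẍ + m·l·cosθ·θ̈ − m·l·sinθ·θ̇² = 0.065158 + -0.032712 − -0.003739 = 0.036185
step 2→3:
  ẍ = (ẋ'−ẋ)/dt = (-1.659056011−-1.692617069)/0.038663 = 0.868041
  θ̈ = (θ̇'−θ̇)/dt = (1.009133724−1.032344010)/0.038663 = -0.600323
  sinθ=0.015496, cosθ=0.999880
  F = (M+m)·ẍ + m·l·cosθ·θ̈ − m·l·sinθ·θ̇² = 1.513388 + -0.083563 − 0.002299 = 1.427526
step 3→4:
  ẍ = (ẋ'−ẋ)/dt = (-1.329128659−-1.659056011)/0.038663 = 8.533413
  θ̈ = (θ̇'−θ̇)/dt = (0.750517052−1.009133724)/0.038663 = -6.688997
  sinθ=0.055382, cosθ=0.998465
  F = (M+m)·ẍ + m·l·cosθ·θ̈ − m·l·sinθ·θ̇² = 14.877605 + -0.929770 − 0.007851 = 13.939983
step 4→5:
  ẍ = (ẋ'−ẋ)/dt = (-1.644570435−-1.329128659)/0.038663 = -8.158751
  θ̈ = (θ̇'−θ̇)/dt = (1.043834047−0.750517052)/0.038663 = 7.586504
  sinθ=0.094286, cosθ=0.995545
  F = (M+m)·ẍ + m·l·cosθ·θ̈ − m·l·sinθ·θ̇² = -14.224398 + 1.051440 − 0.007394 = -13.180352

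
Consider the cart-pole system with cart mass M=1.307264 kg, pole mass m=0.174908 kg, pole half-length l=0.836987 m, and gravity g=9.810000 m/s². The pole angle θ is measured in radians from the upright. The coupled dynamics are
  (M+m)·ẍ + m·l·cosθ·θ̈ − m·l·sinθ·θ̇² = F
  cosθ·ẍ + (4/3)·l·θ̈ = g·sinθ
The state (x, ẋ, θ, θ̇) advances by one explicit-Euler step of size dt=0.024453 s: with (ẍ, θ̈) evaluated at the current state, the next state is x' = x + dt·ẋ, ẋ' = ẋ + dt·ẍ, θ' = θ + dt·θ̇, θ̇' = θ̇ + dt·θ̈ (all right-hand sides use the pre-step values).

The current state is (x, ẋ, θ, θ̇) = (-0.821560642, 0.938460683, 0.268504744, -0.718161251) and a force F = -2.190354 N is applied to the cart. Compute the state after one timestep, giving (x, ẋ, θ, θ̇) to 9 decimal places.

(-0.798612463, 0.893526890, 0.250943547, -0.622315160)

sinθ=0.265290055, cosθ=0.964168651
temp = (F + m·l·θ̇²·sinθ)/(M+m) = (-2.190354 + 0.020030569)/1.482172 = -1.464285812
θ̈ = (g·sinθ − cosθ·temp)/(l·(4/3 − m·cos²θ/(M+m))) = 3.919604577
ẍ = temp − m·l·θ̈·cosθ/(M+m) = -1.837557495
Euler: x'=-0.821560642+0.024453·0.938460683=-0.798612463, ẋ'=0.938460683+0.024453·-1.837557495=0.893526890
       θ'=0.268504744+0.024453·-0.718161251=0.250943547, θ̇'=-0.718161251+0.024453·3.919604577=-0.622315160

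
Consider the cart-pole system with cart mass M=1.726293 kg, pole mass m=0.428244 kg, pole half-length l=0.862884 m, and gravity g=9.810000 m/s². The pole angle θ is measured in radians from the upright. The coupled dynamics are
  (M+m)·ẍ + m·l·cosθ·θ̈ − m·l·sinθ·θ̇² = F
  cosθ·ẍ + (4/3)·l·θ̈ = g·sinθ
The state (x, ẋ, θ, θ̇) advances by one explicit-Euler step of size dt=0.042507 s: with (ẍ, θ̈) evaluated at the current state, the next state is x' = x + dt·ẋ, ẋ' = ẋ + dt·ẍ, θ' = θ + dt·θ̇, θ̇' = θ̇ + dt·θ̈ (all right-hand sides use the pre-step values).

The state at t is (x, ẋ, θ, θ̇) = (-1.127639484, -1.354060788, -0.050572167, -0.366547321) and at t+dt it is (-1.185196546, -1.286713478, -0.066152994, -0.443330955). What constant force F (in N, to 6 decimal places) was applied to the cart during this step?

F = 2.749471 N

ẍ = (ẋ'−ẋ)/dt = (-1.286713478−-1.354060788)/0.042507 = 1.584382
θ̈ = (θ̇'−θ̇)/dt = (-0.443330955−-0.366547321)/0.042507 = -1.806376
sinθ=-0.050551, cosθ=0.998722
F = (M+m)·ẍ + m·l·cosθ·θ̈ − m·l·sinθ·θ̇² = 3.413609 + -0.666648 − -0.002510 = 2.749471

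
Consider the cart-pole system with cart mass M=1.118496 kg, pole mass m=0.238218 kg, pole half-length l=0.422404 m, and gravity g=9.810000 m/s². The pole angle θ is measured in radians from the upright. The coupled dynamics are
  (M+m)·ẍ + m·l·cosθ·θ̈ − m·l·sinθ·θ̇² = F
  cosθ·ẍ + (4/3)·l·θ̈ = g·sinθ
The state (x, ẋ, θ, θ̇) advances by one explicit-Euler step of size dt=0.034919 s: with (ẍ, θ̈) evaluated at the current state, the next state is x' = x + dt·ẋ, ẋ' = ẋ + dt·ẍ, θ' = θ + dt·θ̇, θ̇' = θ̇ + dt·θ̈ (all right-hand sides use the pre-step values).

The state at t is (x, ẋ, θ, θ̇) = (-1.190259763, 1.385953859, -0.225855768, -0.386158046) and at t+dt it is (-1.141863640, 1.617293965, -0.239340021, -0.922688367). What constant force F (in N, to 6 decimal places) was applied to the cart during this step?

F = 7.484833 N

ẍ = (ẋ'−ẋ)/dt = (1.617293965−1.385953859)/0.034919 = 6.625050
θ̈ = (θ̇'−θ̇)/dt = (-0.922688367−-0.386158046)/0.034919 = -15.364997
sinθ=-0.223940, cosθ=0.974603
F = (M+m)·ẍ + m·l·cosθ·θ̈ − m·l·sinθ·θ̇² = 8.988298 + -1.506825 − -0.003360 = 7.484833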